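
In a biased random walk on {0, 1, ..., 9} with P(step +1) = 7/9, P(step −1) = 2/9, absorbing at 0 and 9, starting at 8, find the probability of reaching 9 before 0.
P(hit 9 before 0) = (1 − (2/7)^8) / (1 − (2/7)^9) = 8070363/8070619

Let u_k denote P(reach 9 before 0 | start at k). Boundary: u_0 = 0, u_9 = 1. Recurrence: u_k = 7/9·u_{k+1} + 2/9·u_{k-1} for 1 ≤ k ≤ 8. Try u_k = A + B·r^k with r = q/p = (2/9)/(7/9) = 2/7. Substitution satisfies the recurrence; boundary conditions give:
  u_k = (1 − r^k) / (1 − r^N) = (1 − (2/7)^8) / (1 − (2/7)^9) = 8070363/8070619.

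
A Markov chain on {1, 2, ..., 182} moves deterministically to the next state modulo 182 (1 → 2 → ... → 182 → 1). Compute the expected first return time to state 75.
E[T_75 | X_0 = 75] = 182

The chain cycles deterministically, so starting at state 75 it returns in exactly 182 steps. Equivalently, the stationary distribution is uniform π_j = 1/182 for every state j, so by Kac's formula E[T_75] = 1/π_75 = 182.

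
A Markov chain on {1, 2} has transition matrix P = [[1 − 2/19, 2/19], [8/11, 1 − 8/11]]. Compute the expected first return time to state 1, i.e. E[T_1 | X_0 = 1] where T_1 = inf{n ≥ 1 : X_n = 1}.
E[T_1 | X_0 = 1] = 1/π_1 = 87/76

For an irreducible recurrent Markov chain with stationary distribution π, E[T_i | X_0 = i] = 1/π_i (Kac's formula). Here π_1 = (8/11)/(2/19 + 8/11) = (8/11)/(174/209) = 76/87, so E[T_1 | X_0 = 1] = 1/π_1 = (2/19 + 8/11)/(8/11) = (174/209)/(8/11) = 87/76.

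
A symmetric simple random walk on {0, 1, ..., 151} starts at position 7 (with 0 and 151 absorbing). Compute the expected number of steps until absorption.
E[τ | X_0 = 7] = 1008

Let v_k = E[τ | X_0 = k]. Boundary: v_0 = v_151 = 0. Recurrence: v_k = 1 + (v_{k-1} + v_{k+1})/2 for 1 ≤ k ≤ 150. The particular solution to v_k − (v_{k-1} + v_{k+1})/2 = 1 is v_k = −k^2. Adding homogeneous solution A + B k and matching boundaries gives v_k = k (151 − k). Substituting k = 7: v_7 = 7 · 144 = 1008.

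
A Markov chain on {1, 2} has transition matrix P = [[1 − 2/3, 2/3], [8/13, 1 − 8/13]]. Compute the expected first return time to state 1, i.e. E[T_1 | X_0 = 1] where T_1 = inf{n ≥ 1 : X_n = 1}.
E[T_1 | X_0 = 1] = 1/π_1 = 25/12

For an irreducible recurrent Markov chain with stationary distribution π, E[T_i | X_0 = i] = 1/π_i (Kac's formula). Here π_1 = (8/13)/(2/3 + 8/13) = (8/13)/(50/39) = 12/25, so E[T_1 | X_0 = 1] = 1/π_1 = (2/3 + 8/13)/(8/13) = (50/39)/(8/13) = 25/12.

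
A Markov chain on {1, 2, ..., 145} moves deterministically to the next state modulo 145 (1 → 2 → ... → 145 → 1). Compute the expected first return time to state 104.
E[T_104 | X_0 = 104] = 145

The chain cycles deterministically, so starting at state 104 it returns in exactly 145 steps. Equivalently, the stationary distribution is uniform π_j = 1/145 for every state j, so by Kac's formula E[T_104] = 1/π_104 = 145.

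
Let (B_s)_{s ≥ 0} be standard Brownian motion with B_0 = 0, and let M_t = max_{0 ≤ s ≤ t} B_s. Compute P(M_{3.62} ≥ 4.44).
P(M_{3.62} ≥ 4.44) = 2·P(B_{3.62} ≥ 4.44) = 2(1 − Φ(4.44/√3.62)) ≈ 0.0196

By the reflection principle for Brownian motion, P(M_t ≥ a) = 2 · P(B_t ≥ a) for a ≥ 0. Since B_t ~ N(0, t), P(B_t ≥ 4.44) = 1 − Φ(4.44/√t) = 1 − Φ(4.44/√3.62) = 1 − Φ(2.3336). So
  P(M_{3.62} ≥ 4.44) = 2(1 − Φ(2.3336)) ≈ 0.0196.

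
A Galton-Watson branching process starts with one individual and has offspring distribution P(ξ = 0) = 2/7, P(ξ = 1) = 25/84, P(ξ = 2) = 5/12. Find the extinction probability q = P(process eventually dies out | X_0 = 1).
q = 24/35

The pgf is f(s) = 2/7 + 25/84·s + 5/12·s². The extinction probability q is the smallest fixed point of f in [0, 1]. Setting s = f(s):
  5/12·s² + (25/84 − 1)·s + 2/7 = 0
  5/12·s² − (2/7 + 5/12)·s + 2/7 = 0
which factors as (s − 1)·(5/12·s − 2/7) = 0, giving roots s = 1 and s = (2/7)/(5/12) = 24/35.
Mean offspring μ = 25/84 + 2·5/12 = 95/84 > 1 (supercritical), so q < 1. The extinction probability is the smaller root: q = (2/7)/(5/12) = 24/35.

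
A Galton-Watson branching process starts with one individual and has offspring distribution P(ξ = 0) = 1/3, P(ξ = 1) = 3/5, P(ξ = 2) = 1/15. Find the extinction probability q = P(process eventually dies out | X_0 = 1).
q = 1

Mean offspring μ = 0·1/3 + 1·3/5 + 2·1/15 = 11/15 ≤ 1. For μ ≤ 1 with offspring not concentrated at 1, the Galton-Watson process goes extinct almost surely, so q = 1.
(Algebraic check: The pgf is f(s) = 1/3 + 3/5·s + 1/15·s². The extinction probability q is the smallest fixed point of f in [0, 1]. Setting s = f(s):
  1/15·s² + (3/5 − 1)·s + 1/3 = 0
  1/15·s² − (1/3 + 1/15)·s + 1/3 = 0
which factors as (s − 1)·(1/15·s − 1/3) = 0, giving roots s = 1 and s = (1/3)/(1/15) = 5. Since 5 ≥ 1, the smallest root in [0, 1] is s = 1.)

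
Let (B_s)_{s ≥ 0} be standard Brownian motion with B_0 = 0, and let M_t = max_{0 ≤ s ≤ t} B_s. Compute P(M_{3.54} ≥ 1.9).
P(M_{3.54} ≥ 1.9) = 2·P(B_{3.54} ≥ 1.9) = 2(1 − Φ(1.9/√3.54)) ≈ 0.3126

By the reflection principle for Brownian motion, P(M_t ≥ a) = 2 · P(B_t ≥ a) for a ≥ 0. Since B_t ~ N(0, t), P(B_t ≥ 1.9) = 1 − Φ(1.9/√t) = 1 − Φ(1.9/√3.54) = 1 − Φ(1.0098). So
  P(M_{3.54} ≥ 1.9) = 2(1 − Φ(1.0098)) ≈ 0.3126.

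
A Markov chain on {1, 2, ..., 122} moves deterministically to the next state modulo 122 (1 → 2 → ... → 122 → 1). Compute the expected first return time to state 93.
E[T_93 | X_0 = 93] = 122

The chain cycles deterministically, so starting at state 93 it returns in exactly 122 steps. Equivalently, the stationary distribution is uniform π_j = 1/122 for every state j, so by Kac's formula E[T_93] = 1/π_93 = 122.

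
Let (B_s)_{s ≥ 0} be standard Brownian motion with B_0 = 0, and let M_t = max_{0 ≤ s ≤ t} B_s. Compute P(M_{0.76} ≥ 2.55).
P(M_{0.76} ≥ 2.55) = 2·P(B_{0.76} ≥ 2.55) = 2(1 − Φ(2.55/√0.76)) ≈ 0.0034

By the reflection principle for Brownian motion, P(M_t ≥ a) = 2 · P(B_t ≥ a) for a ≥ 0. Since B_t ~ N(0, t), P(B_t ≥ 2.55) = 1 − Φ(2.55/√t) = 1 − Φ(2.55/√0.76) = 1 − Φ(2.9251). So
  P(M_{0.76} ≥ 2.55) = 2(1 − Φ(2.9251)) ≈ 0.0034.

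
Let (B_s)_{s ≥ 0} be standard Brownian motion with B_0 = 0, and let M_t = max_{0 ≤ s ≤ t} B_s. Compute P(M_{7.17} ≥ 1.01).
P(M_{7.17} ≥ 1.01) = 2·P(B_{7.17} ≥ 1.01) = 2(1 − Φ(1.01/√7.17)) ≈ 0.7060

By the reflection principle for Brownian motion, P(M_t ≥ a) = 2 · P(B_t ≥ a) for a ≥ 0. Since B_t ~ N(0, t), P(B_t ≥ 1.01) = 1 − Φ(1.01/√t) = 1 − Φ(1.01/√7.17) = 1 − Φ(0.3772). So
  P(M_{7.17} ≥ 1.01) = 2(1 − Φ(0.3772)) ≈ 0.7060.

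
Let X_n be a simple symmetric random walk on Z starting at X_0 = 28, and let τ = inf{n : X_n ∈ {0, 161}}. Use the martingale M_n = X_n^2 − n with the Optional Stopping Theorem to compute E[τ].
E[τ] = 3724

M_n = X_n^2 − n is a martingale (since E[X_{n+1}^2 | F_n] = X_n^2 + 1). By OST (τ has finite mean in a bounded region), E[M_τ] = E[M_0] = X_0^2 − 0 = 28^2 = 784. Also E[M_τ] = E[X_τ^2] − E[τ]. The walk exits at 0 or 161, with P(hit 161 first) = 28/161, so E[X_τ^2] = 161^2 · 28/161 + 0 = 4508. Thus E[τ] = E[X_τ^2] − E[M_τ] = 4508 − 784 = 3724 = 28(161 − 28) = 3724.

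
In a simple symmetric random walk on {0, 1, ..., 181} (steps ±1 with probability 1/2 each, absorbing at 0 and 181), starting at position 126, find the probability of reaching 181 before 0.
P(hit 181 before 0) = 126/181

Let u_k = P(hit 181 before 0 | start at k). Then u_0 = 0, u_181 = 1, and u_k = u_{k-1}/2 + u_{k+1}/2 for 1 ≤ k ≤ 180. This harmonic recurrence is solved by u_k = k/181, giving u_126 = 126/181.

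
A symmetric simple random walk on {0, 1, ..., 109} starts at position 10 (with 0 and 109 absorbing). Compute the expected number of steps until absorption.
E[τ | X_0 = 10] = 990

Let v_k = E[τ | X_0 = k]. Boundary: v_0 = v_109 = 0. Recurrence: v_k = 1 + (v_{k-1} + v_{k+1})/2 for 1 ≤ k ≤ 108. The particular solution to v_k − (v_{k-1} + v_{k+1})/2 = 1 is v_k = −k^2. Adding homogeneous solution A + B k and matching boundaries gives v_k = k (109 − k). Substituting k = 10: v_10 = 10 · 99 = 990.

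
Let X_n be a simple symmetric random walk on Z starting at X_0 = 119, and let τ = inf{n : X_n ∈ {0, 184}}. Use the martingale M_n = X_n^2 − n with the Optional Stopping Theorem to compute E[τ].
E[τ] = 7735

M_n = X_n^2 − n is a martingale (since E[X_{n+1}^2 | F_n] = X_n^2 + 1). By OST (τ has finite mean in a bounded region), E[M_τ] = E[M_0] = X_0^2 − 0 = 119^2 = 14161. Also E[M_τ] = E[X_τ^2] − E[τ]. The walk exits at 0 or 184, with P(hit 184 first) = 119/184, so E[X_τ^2] = 184^2 · 119/184 + 0 = 21896. Thus E[τ] = E[X_τ^2] − E[M_τ] = 21896 − 14161 = 7735 = 119(184 − 119) = 7735.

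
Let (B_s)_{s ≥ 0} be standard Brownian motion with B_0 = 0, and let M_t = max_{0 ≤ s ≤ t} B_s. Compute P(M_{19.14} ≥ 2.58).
P(M_{19.14} ≥ 2.58) = 2·P(B_{19.14} ≥ 2.58) = 2(1 − Φ(2.58/√19.14)) ≈ 0.5554

By the reflection principle for Brownian motion, P(M_t ≥ a) = 2 · P(B_t ≥ a) for a ≥ 0. Since B_t ~ N(0, t), P(B_t ≥ 2.58) = 1 − Φ(2.58/√t) = 1 − Φ(2.58/√19.14) = 1 − Φ(0.5897). So
  P(M_{19.14} ≥ 2.58) = 2(1 − Φ(0.5897)) ≈ 0.5554.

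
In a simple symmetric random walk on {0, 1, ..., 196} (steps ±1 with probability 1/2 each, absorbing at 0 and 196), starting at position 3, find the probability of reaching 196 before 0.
P(hit 196 before 0) = 3/196

Let u_k = P(hit 196 before 0 | start at k). Then u_0 = 0, u_196 = 1, and u_k = u_{k-1}/2 + u_{k+1}/2 for 1 ≤ k ≤ 195. This harmonic recurrence is solved by u_k = k/196, giving u_3 = 3/196.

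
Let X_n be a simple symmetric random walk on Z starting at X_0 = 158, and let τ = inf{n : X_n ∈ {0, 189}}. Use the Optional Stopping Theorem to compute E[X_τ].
E[X_τ] = 158

X_n is a martingale and τ is a bounded-mean stopping time (indeed τ is finite a.s. with bounded expectation since the walk is in a bounded region). By the OST, E[X_τ] = E[X_0] = 158. Equivalently: E[X_τ] = 189 · P(hit 189 first) + 0 · P(hit 0 first) = 189 · (158/189) = 158.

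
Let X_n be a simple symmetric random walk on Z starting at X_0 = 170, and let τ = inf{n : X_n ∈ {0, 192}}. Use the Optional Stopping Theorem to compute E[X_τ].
E[X_τ] = 170

X_n is a martingale and τ is a bounded-mean stopping time (indeed τ is finite a.s. with bounded expectation since the walk is in a bounded region). By the OST, E[X_τ] = E[X_0] = 170. Equivalently: E[X_τ] = 192 · P(hit 192 first) + 0 · P(hit 0 first) = 192 · (170/192) = 170.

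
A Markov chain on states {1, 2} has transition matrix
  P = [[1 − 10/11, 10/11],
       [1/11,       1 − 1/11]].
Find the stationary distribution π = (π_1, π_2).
π_1 = 1/11, π_2 = 10/11

Solve πP = π with π_1 + π_2 = 1. From πP = π: π_1 · (1 − 10/11) + π_2 · 1/11 = π_1 ⇒ π_2 · 1/11 = π_1 · 10/11 ⇒ π_2/π_1 = (10/11)/(1/11) = 10. Together with π_1 + π_2 = 1:
  π_1 = (1/11)/(10/11 + 1/11) = (1/11)/(1) = 1/11,
  π_2 = (10/11)/(10/11 + 1/11) = (10/11)/(1) = 10/11.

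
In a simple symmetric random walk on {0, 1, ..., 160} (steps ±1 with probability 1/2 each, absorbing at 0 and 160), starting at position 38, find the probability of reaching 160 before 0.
P(hit 160 before 0) = 38/160 = 19/80

Let u_k = P(hit 160 before 0 | start at k). Then u_0 = 0, u_160 = 1, and u_k = u_{k-1}/2 + u_{k+1}/2 for 1 ≤ k ≤ 159. This harmonic recurrence is solved by u_k = k/160, giving u_38 = 38/160 = 19/80.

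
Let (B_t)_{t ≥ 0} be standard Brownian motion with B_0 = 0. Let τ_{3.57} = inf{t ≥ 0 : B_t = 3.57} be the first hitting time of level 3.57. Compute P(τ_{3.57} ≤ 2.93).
P(τ_{3.57} ≤ 2.93) = 2(1 − Φ(3.57/√2.93)) = 2(1 − Φ(2.0856)) ≈ 0.0370

By the reflection principle for standard BM, P(τ_b ≤ t) = 2 · P(B_t ≥ b). Since B_t ~ N(0, t), P(B_t ≥ 3.57) = 1 − Φ(3.57/√t) = 1 − Φ(3.57/√2.93) = 1 − Φ(2.0856) ≈ 0.01851. Doubling: P(τ_{3.57} ≤ 2.93) ≈ 2 · 0.01851 = 0.03702 ≈ 0.0370.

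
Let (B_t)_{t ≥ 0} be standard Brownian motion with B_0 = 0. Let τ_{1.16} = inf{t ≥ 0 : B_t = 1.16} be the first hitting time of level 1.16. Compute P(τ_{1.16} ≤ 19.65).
P(τ_{1.16} ≤ 19.65) = 2(1 − Φ(1.16/√19.65)) = 2(1 − Φ(0.2617)) ≈ 0.7936

By the reflection principle for standard BM, P(τ_b ≤ t) = 2 · P(B_t ≥ b). Since B_t ~ N(0, t), P(B_t ≥ 1.16) = 1 − Φ(1.16/√t) = 1 − Φ(1.16/√19.65) = 1 − Φ(0.2617) ≈ 0.39678. Doubling: P(τ_{1.16} ≤ 19.65) ≈ 2 · 0.39678 = 0.79356 ≈ 0.7936.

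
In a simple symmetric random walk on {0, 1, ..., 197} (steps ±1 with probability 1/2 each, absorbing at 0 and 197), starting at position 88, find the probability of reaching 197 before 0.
P(hit 197 before 0) = 88/197

Let u_k = P(hit 197 before 0 | start at k). Then u_0 = 0, u_197 = 1, and u_k = u_{k-1}/2 + u_{k+1}/2 for 1 ≤ k ≤ 196. This harmonic recurrence is solved by u_k = k/197, giving u_88 = 88/197.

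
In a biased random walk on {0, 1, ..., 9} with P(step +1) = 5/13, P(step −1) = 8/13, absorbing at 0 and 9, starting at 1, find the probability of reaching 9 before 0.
P(hit 9 before 0) = (1 − (8/5)^1) / (1 − (8/5)^9) = 390625/44088201

Let u_k denote P(reach 9 before 0 | start at k). Boundary: u_0 = 0, u_9 = 1. Recurrence: u_k = 5/13·u_{k+1} + 8/13·u_{k-1} for 1 ≤ k ≤ 8. Try u_k = A + B·r^k with r = q/p = (8/13)/(5/13) = 8/5. Substitution satisfies the recurrence; boundary conditions give:
  u_k = (1 − r^k) / (1 − r^N) = (1 − (8/5)^1) / (1 − (8/5)^9) = 390625/44088201.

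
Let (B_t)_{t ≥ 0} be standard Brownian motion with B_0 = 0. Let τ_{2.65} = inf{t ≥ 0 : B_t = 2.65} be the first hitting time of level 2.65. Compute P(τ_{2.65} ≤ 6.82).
P(τ_{2.65} ≤ 6.82) = 2(1 − Φ(2.65/√6.82)) = 2(1 − Φ(1.0147)) ≈ 0.3102

By the reflection principle for standard BM, P(τ_b ≤ t) = 2 · P(B_t ≥ b). Since B_t ~ N(0, t), P(B_t ≥ 2.65) = 1 − Φ(2.65/√t) = 1 − Φ(2.65/√6.82) = 1 − Φ(1.0147) ≈ 0.15512. Doubling: P(τ_{2.65} ≤ 6.82) ≈ 2 · 0.15512 = 0.31024 ≈ 0.3102.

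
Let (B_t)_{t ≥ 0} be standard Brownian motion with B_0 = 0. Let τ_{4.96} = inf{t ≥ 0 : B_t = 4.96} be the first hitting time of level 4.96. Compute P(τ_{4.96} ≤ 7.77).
P(τ_{4.96} ≤ 7.77) = 2(1 − Φ(4.96/√7.77)) = 2(1 − Φ(1.7794)) ≈ 0.0752

By the reflection principle for standard BM, P(τ_b ≤ t) = 2 · P(B_t ≥ b). Since B_t ~ N(0, t), P(B_t ≥ 4.96) = 1 − Φ(4.96/√t) = 1 − Φ(4.96/√7.77) = 1 − Φ(1.7794) ≈ 0.03759. Doubling: P(τ_{4.96} ≤ 7.77) ≈ 2 · 0.03759 = 0.07518 ≈ 0.0752.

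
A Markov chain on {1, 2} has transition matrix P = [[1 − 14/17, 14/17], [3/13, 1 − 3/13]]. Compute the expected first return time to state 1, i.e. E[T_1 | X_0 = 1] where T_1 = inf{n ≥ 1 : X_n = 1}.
E[T_1 | X_0 = 1] = 1/π_1 = 233/51

For an irreducible recurrent Markov chain with stationary distribution π, E[T_i | X_0 = i] = 1/π_i (Kac's formula). Here π_1 = (3/13)/(14/17 + 3/13) = (3/13)/(233/221) = 51/233, so E[T_1 | X_0 = 1] = 1/π_1 = (14/17 + 3/13)/(3/13) = (233/221)/(3/13) = 233/51.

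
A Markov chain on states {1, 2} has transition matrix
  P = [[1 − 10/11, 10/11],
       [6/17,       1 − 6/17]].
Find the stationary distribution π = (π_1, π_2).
π_1 = 33/118, π_2 = 85/118

Solve πP = π with π_1 + π_2 = 1. From πP = π: π_1 · (1 − 10/11) + π_2 · 6/17 = π_1 ⇒ π_2 · 6/17 = π_1 · 10/11 ⇒ π_2/π_1 = (10/11)/(6/17) = 85/33. Together with π_1 + π_2 = 1:
  π_1 = (6/17)/(10/11 + 6/17) = (6/17)/(236/187) = 33/118,
  π_2 = (10/11)/(10/11 + 6/17) = (10/11)/(236/187) = 85/118.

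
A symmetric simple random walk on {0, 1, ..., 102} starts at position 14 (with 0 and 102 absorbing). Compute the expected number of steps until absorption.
E[τ | X_0 = 14] = 1232

Let v_k = E[τ | X_0 = k]. Boundary: v_0 = v_102 = 0. Recurrence: v_k = 1 + (v_{k-1} + v_{k+1})/2 for 1 ≤ k ≤ 101. The particular solution to v_k − (v_{k-1} + v_{k+1})/2 = 1 is v_k = −k^2. Adding homogeneous solution A + B k and matching boundaries gives v_k = k (102 − k). Substituting k = 14: v_14 = 14 · 88 = 1232.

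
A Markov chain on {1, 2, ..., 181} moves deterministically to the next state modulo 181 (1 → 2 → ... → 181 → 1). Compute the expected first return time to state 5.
E[T_5 | X_0 = 5] = 181

The chain cycles deterministically, so starting at state 5 it returns in exactly 181 steps. Equivalently, the stationary distribution is uniform π_j = 1/181 for every state j, so by Kac's formula E[T_5] = 1/π_5 = 181.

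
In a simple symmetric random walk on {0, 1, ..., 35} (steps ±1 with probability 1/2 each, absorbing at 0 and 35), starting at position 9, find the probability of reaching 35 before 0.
P(hit 35 before 0) = 9/35

Let u_k = P(hit 35 before 0 | start at k). Then u_0 = 0, u_35 = 1, and u_k = u_{k-1}/2 + u_{k+1}/2 for 1 ≤ k ≤ 34. This harmonic recurrence is solved by u_k = k/35, giving u_9 = 9/35.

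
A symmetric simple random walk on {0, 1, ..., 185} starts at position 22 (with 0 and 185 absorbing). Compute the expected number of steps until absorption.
E[τ | X_0 = 22] = 3586

Let v_k = E[τ | X_0 = k]. Boundary: v_0 = v_185 = 0. Recurrence: v_k = 1 + (v_{k-1} + v_{k+1})/2 for 1 ≤ k ≤ 184. The particular solution to v_k − (v_{k-1} + v_{k+1})/2 = 1 is v_k = −k^2. Adding homogeneous solution A + B k and matching boundaries gives v_k = k (185 − k). Substituting k = 22: v_22 = 22 · 163 = 3586.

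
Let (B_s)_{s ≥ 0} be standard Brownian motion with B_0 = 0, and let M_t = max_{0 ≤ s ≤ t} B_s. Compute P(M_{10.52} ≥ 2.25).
P(M_{10.52} ≥ 2.25) = 2·P(B_{10.52} ≥ 2.25) = 2(1 − Φ(2.25/√10.52)) ≈ 0.4879

By the reflection principle for Brownian motion, P(M_t ≥ a) = 2 · P(B_t ≥ a) for a ≥ 0. Since B_t ~ N(0, t), P(B_t ≥ 2.25) = 1 − Φ(2.25/√t) = 1 − Φ(2.25/√10.52) = 1 − Φ(0.6937). So
  P(M_{10.52} ≥ 2.25) = 2(1 − Φ(0.6937)) ≈ 0.4879.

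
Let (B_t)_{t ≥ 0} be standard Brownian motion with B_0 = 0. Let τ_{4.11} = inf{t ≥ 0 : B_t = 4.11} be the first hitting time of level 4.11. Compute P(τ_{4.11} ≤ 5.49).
P(τ_{4.11} ≤ 5.49) = 2(1 − Φ(4.11/√5.49)) = 2(1 − Φ(1.7541)) ≈ 0.0794

By the reflection principle for standard BM, P(τ_b ≤ t) = 2 · P(B_t ≥ b). Since B_t ~ N(0, t), P(B_t ≥ 4.11) = 1 − Φ(4.11/√t) = 1 − Φ(4.11/√5.49) = 1 − Φ(1.7541) ≈ 0.03971. Doubling: P(τ_{4.11} ≤ 5.49) ≈ 2 · 0.03971 = 0.07942 ≈ 0.0794.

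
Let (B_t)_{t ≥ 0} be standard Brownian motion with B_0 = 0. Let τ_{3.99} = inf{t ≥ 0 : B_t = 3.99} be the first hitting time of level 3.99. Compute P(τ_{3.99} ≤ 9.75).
P(τ_{3.99} ≤ 9.75) = 2(1 − Φ(3.99/√9.75)) = 2(1 − Φ(1.2778)) ≈ 0.2013

By the reflection principle for standard BM, P(τ_b ≤ t) = 2 · P(B_t ≥ b). Since B_t ~ N(0, t), P(B_t ≥ 3.99) = 1 − Φ(3.99/√t) = 1 − Φ(3.99/√9.75) = 1 − Φ(1.2778) ≈ 0.10066. Doubling: P(τ_{3.99} ≤ 9.75) ≈ 2 · 0.10066 = 0.20132 ≈ 0.2013.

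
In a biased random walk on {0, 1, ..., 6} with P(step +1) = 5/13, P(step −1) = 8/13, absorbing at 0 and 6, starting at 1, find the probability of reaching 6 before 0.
P(hit 6 before 0) = (1 − (8/5)^1) / (1 − (8/5)^6) = 3125/82173

Let u_k denote P(reach 6 before 0 | start at k). Boundary: u_0 = 0, u_6 = 1. Recurrence: u_k = 5/13·u_{k+1} + 8/13·u_{k-1} for 1 ≤ k ≤ 5. Try u_k = A + B·r^k with r = q/p = (8/13)/(5/13) = 8/5. Substitution satisfies the recurrence; boundary conditions give:
  u_k = (1 − r^k) / (1 − r^N) = (1 − (8/5)^1) / (1 − (8/5)^6) = 3125/82173.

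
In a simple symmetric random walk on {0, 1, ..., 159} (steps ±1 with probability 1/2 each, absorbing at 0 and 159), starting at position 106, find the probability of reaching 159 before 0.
P(hit 159 before 0) = 106/159 = 2/3

Let u_k = P(hit 159 before 0 | start at k). Then u_0 = 0, u_159 = 1, and u_k = u_{k-1}/2 + u_{k+1}/2 for 1 ≤ k ≤ 158. This harmonic recurrence is solved by u_k = k/159, giving u_106 = 106/159 = 2/3.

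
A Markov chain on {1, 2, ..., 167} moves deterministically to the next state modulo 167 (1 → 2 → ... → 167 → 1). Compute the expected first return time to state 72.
E[T_72 | X_0 = 72] = 167

The chain cycles deterministically, so starting at state 72 it returns in exactly 167 steps. Equivalently, the stationary distribution is uniform π_j = 1/167 for every state j, so by Kac's formula E[T_72] = 1/π_72 = 167.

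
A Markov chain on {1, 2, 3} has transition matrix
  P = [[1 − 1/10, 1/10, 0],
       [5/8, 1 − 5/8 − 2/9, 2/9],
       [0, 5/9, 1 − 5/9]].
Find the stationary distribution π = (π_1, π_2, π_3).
π = (125/153, 20/153, 8/153)

This is a birth-death chain on three states, which satisfies detailed balance: π_1 · P_{12} = π_2 · P_{21} and π_2 · P_{23} = π_3 · P_{32}.
From π_1 · 1/10 = π_2 · 5/8: π_2/π_1 = (1/10)/(5/8) = 4/25.
From π_2 · 2/9 = π_3 · 5/9: π_3/π_2 = (2/9)/(5/9) = 2/5.
Take π_1 proportional to 1; then unnormalized π = (1, 4/25, 8/125). Normalize by dividing by the sum 153/125:
  π = (125/153, 20/153, 8/153).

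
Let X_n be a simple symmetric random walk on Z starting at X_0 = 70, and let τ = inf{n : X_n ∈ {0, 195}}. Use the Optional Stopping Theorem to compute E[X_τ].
E[X_τ] = 70

X_n is a martingale and τ is a bounded-mean stopping time (indeed τ is finite a.s. with bounded expectation since the walk is in a bounded region). By the OST, E[X_τ] = E[X_0] = 70. Equivalently: E[X_τ] = 195 · P(hit 195 first) + 0 · P(hit 0 first) = 195 · (70/195) = 70.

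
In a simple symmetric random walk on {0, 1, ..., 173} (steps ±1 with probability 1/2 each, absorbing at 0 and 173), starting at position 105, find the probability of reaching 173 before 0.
P(hit 173 before 0) = 105/173

Let u_k = P(hit 173 before 0 | start at k). Then u_0 = 0, u_173 = 1, and u_k = u_{k-1}/2 + u_{k+1}/2 for 1 ≤ k ≤ 172. This harmonic recurrence is solved by u_k = k/173, giving u_105 = 105/173.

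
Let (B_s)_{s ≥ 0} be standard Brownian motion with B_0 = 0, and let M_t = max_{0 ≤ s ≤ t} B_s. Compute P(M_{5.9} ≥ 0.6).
P(M_{5.9} ≥ 0.6) = 2·P(B_{5.9} ≥ 0.6) = 2(1 − Φ(0.6/√5.9)) ≈ 0.8049

By the reflection principle for Brownian motion, P(M_t ≥ a) = 2 · P(B_t ≥ a) for a ≥ 0. Since B_t ~ N(0, t), P(B_t ≥ 0.6) = 1 − Φ(0.6/√t) = 1 − Φ(0.6/√5.9) = 1 − Φ(0.2470). So
  P(M_{5.9} ≥ 0.6) = 2(1 − Φ(0.2470)) ≈ 0.8049.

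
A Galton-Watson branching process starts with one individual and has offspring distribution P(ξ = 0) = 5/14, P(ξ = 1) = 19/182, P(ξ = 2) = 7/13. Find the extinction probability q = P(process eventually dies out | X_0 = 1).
q = 65/98

The pgf is f(s) = 5/14 + 19/182·s + 7/13·s². The extinction probability q is the smallest fixed point of f in [0, 1]. Setting s = f(s):
  7/13·s² + (19/182 − 1)·s + 5/14 = 0
  7/13·s² − (5/14 + 7/13)·s + 5/14 = 0
which factors as (s − 1)·(7/13·s − 5/14) = 0, giving roots s = 1 and s = (5/14)/(7/13) = 65/98.
Mean offspring μ = 19/182 + 2·7/13 = 215/182 > 1 (supercritical), so q < 1. The extinction probability is the smaller root: q = (5/14)/(7/13) = 65/98.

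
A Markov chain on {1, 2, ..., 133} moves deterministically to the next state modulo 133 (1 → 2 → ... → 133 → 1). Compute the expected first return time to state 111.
E[T_111 | X_0 = 111] = 133

The chain cycles deterministically, so starting at state 111 it returns in exactly 133 steps. Equivalently, the stationary distribution is uniform π_j = 1/133 for every state j, so by Kac's formula E[T_111] = 1/π_111 = 133.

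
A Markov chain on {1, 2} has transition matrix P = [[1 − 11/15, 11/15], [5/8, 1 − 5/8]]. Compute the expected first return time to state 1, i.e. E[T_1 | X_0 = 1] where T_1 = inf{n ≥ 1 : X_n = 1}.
E[T_1 | X_0 = 1] = 1/π_1 = 163/75

For an irreducible recurrent Markov chain with stationary distribution π, E[T_i | X_0 = i] = 1/π_i (Kac's formula). Here π_1 = (5/8)/(11/15 + 5/8) = (5/8)/(163/120) = 75/163, so E[T_1 | X_0 = 1] = 1/π_1 = (11/15 + 5/8)/(5/8) = (163/120)/(5/8) = 163/75.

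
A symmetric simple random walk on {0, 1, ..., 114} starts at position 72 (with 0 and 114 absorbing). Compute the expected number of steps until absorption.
E[τ | X_0 = 72] = 3024

Let v_k = E[τ | X_0 = k]. Boundary: v_0 = v_114 = 0. Recurrence: v_k = 1 + (v_{k-1} + v_{k+1})/2 for 1 ≤ k ≤ 113. The particular solution to v_k − (v_{k-1} + v_{k+1})/2 = 1 is v_k = −k^2. Adding homogeneous solution A + B k and matching boundaries gives v_k = k (114 − k). Substituting k = 72: v_72 = 72 · 42 = 3024.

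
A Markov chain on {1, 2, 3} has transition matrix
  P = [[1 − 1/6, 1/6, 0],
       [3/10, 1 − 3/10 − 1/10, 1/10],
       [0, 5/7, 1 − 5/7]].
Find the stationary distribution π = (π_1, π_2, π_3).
π = (30/49, 50/147, 1/21)

This is a birth-death chain on three states, which satisfies detailed balance: π_1 · P_{12} = π_2 · P_{21} and π_2 · P_{23} = π_3 · P_{32}.
From π_1 · 1/6 = π_2 · 3/10: π_2/π_1 = (1/6)/(3/10) = 5/9.
From π_2 · 1/10 = π_3 · 5/7: π_3/π_2 = (1/10)/(5/7) = 7/50.
Take π_1 proportional to 1; then unnormalized π = (1, 5/9, 7/90). Normalize by dividing by the sum 49/30:
  π = (30/49, 50/147, 1/21).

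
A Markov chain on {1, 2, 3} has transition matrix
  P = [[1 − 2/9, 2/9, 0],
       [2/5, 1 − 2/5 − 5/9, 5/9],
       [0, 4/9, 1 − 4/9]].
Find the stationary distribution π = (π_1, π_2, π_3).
π = (4/9, 20/81, 25/81)

This is a birth-death chain on three states, which satisfies detailed balance: π_1 · P_{12} = π_2 · P_{21} and π_2 · P_{23} = π_3 · P_{32}.
From π_1 · 2/9 = π_2 · 2/5: π_2/π_1 = (2/9)/(2/5) = 5/9.
From π_2 · 5/9 = π_3 · 4/9: π_3/π_2 = (5/9)/(4/9) = 5/4.
Take π_1 proportional to 1; then unnormalized π = (1, 5/9, 25/36). Normalize by dividing by the sum 9/4:
  π = (4/9, 20/81, 25/81).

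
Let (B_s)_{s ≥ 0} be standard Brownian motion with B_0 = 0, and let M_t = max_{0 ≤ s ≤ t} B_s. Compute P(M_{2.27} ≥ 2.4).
P(M_{2.27} ≥ 2.4) = 2·P(B_{2.27} ≥ 2.4) = 2(1 − Φ(2.4/√2.27)) ≈ 0.1112

By the reflection principle for Brownian motion, P(M_t ≥ a) = 2 · P(B_t ≥ a) for a ≥ 0. Since B_t ~ N(0, t), P(B_t ≥ 2.4) = 1 − Φ(2.4/√t) = 1 − Φ(2.4/√2.27) = 1 − Φ(1.5929). So
  P(M_{2.27} ≥ 2.4) = 2(1 − Φ(1.5929)) ≈ 0.1112.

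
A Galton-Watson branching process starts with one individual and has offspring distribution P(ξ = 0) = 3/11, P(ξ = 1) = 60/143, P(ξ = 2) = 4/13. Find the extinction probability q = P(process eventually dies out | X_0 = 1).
q = 39/44

The pgf is f(s) = 3/11 + 60/143·s + 4/13·s². The extinction probability q is the smallest fixed point of f in [0, 1]. Setting s = f(s):
  4/13·s² + (60/143 − 1)·s + 3/11 = 0
  4/13·s² − (3/11 + 4/13)·s + 3/11 = 0
which factors as (s − 1)·(4/13·s − 3/11) = 0, giving roots s = 1 and s = (3/11)/(4/13) = 39/44.
Mean offspring μ = 60/143 + 2·4/13 = 148/143 > 1 (supercritical), so q < 1. The extinction probability is the smaller root: q = (3/11)/(4/13) = 39/44.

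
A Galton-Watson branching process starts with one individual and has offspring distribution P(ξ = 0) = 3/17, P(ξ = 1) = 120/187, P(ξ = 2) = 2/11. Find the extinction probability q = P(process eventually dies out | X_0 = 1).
q = 33/34

The pgf is f(s) = 3/17 + 120/187·s + 2/11·s². The extinction probability q is the smallest fixed point of f in [0, 1]. Setting s = f(s):
  2/11·s² + (120/187 − 1)·s + 3/17 = 0
  2/11·s² − (3/17 + 2/11)·s + 3/17 = 0
which factors as (s − 1)·(2/11·s − 3/17) = 0, giving roots s = 1 and s = (3/17)/(2/11) = 33/34.
Mean offspring μ = 120/187 + 2·2/11 = 188/187 > 1 (supercritical), so q < 1. The extinction probability is the smaller root: q = (3/17)/(2/11) = 33/34.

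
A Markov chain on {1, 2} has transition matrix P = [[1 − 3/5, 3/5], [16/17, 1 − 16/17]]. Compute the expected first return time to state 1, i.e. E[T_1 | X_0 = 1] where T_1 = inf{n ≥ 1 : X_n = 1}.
E[T_1 | X_0 = 1] = 1/π_1 = 131/80

For an irreducible recurrent Markov chain with stationary distribution π, E[T_i | X_0 = i] = 1/π_i (Kac's formula). Here π_1 = (16/17)/(3/5 + 16/17) = (16/17)/(131/85) = 80/131, so E[T_1 | X_0 = 1] = 1/π_1 = (3/5 + 16/17)/(16/17) = (131/85)/(16/17) = 131/80.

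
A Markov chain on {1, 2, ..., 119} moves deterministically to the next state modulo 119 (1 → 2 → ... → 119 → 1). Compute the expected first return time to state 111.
E[T_111 | X_0 = 111] = 119

The chain cycles deterministically, so starting at state 111 it returns in exactly 119 steps. Equivalently, the stationary distribution is uniform π_j = 1/119 for every state j, so by Kac's formula E[T_111] = 1/π_111 = 119.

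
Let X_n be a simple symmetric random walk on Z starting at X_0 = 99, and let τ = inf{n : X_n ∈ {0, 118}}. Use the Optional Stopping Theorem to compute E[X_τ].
E[X_τ] = 99

X_n is a martingale and τ is a bounded-mean stopping time (indeed τ is finite a.s. with bounded expectation since the walk is in a bounded region). By the OST, E[X_τ] = E[X_0] = 99. Equivalently: E[X_τ] = 118 · P(hit 118 first) + 0 · P(hit 0 first) = 118 · (99/118) = 99.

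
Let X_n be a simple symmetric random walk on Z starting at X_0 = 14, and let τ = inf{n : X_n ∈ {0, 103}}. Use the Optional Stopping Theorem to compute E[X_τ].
E[X_τ] = 14

X_n is a martingale and τ is a bounded-mean stopping time (indeed τ is finite a.s. with bounded expectation since the walk is in a bounded region). By the OST, E[X_τ] = E[X_0] = 14. Equivalently: E[X_τ] = 103 · P(hit 103 first) + 0 · P(hit 0 first) = 103 · (14/103) = 14.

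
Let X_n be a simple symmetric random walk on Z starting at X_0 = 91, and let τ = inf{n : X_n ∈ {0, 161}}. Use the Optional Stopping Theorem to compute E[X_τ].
E[X_τ] = 91

X_n is a martingale and τ is a bounded-mean stopping time (indeed τ is finite a.s. with bounded expectation since the walk is in a bounded region). By the OST, E[X_τ] = E[X_0] = 91. Equivalently: E[X_τ] = 161 · P(hit 161 first) + 0 · P(hit 0 first) = 161 · (91/161) = 91.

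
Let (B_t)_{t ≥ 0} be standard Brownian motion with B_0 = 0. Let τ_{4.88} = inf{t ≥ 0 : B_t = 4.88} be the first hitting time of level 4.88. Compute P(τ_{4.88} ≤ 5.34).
P(τ_{4.88} ≤ 5.34) = 2(1 − Φ(4.88/√5.34)) = 2(1 − Φ(2.1118)) ≈ 0.0347

By the reflection principle for standard BM, P(τ_b ≤ t) = 2 · P(B_t ≥ b). Since B_t ~ N(0, t), P(B_t ≥ 4.88) = 1 − Φ(4.88/√t) = 1 − Φ(4.88/√5.34) = 1 − Φ(2.1118) ≈ 0.01735. Doubling: P(τ_{4.88} ≤ 5.34) ≈ 2 · 0.01735 = 0.03470 ≈ 0.0347.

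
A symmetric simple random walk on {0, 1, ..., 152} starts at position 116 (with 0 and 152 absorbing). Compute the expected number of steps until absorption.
E[τ | X_0 = 116] = 4176

Let v_k = E[τ | X_0 = k]. Boundary: v_0 = v_152 = 0. Recurrence: v_k = 1 + (v_{k-1} + v_{k+1})/2 for 1 ≤ k ≤ 151. The particular solution to v_k − (v_{k-1} + v_{k+1})/2 = 1 is v_k = −k^2. Adding homogeneous solution A + B k and matching boundaries gives v_k = k (152 − k). Substituting k = 116: v_116 = 116 · 36 = 4176.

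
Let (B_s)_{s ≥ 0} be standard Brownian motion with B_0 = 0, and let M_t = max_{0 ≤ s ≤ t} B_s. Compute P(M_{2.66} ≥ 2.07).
P(M_{2.66} ≥ 2.07) = 2·P(B_{2.66} ≥ 2.07) = 2(1 − Φ(2.07/√2.66)) ≈ 0.2044

By the reflection principle for Brownian motion, P(M_t ≥ a) = 2 · P(B_t ≥ a) for a ≥ 0. Since B_t ~ N(0, t), P(B_t ≥ 2.07) = 1 − Φ(2.07/√t) = 1 − Φ(2.07/√2.66) = 1 − Φ(1.2692). So
  P(M_{2.66} ≥ 2.07) = 2(1 − Φ(1.2692)) ≈ 0.2044.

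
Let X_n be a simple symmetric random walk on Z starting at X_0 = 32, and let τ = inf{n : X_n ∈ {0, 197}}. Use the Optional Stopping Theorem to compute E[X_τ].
E[X_τ] = 32

X_n is a martingale and τ is a bounded-mean stopping time (indeed τ is finite a.s. with bounded expectation since the walk is in a bounded region). By the OST, E[X_τ] = E[X_0] = 32. Equivalently: E[X_τ] = 197 · P(hit 197 first) + 0 · P(hit 0 first) = 197 · (32/197) = 32.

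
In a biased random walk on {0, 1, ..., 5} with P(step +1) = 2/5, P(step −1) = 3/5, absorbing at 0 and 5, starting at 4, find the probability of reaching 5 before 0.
P(hit 5 before 0) = (1 − (3/2)^4) / (1 − (3/2)^5) = 130/211

Let u_k denote P(reach 5 before 0 | start at k). Boundary: u_0 = 0, u_5 = 1. Recurrence: u_k = 2/5·u_{k+1} + 3/5·u_{k-1} for 1 ≤ k ≤ 4. Try u_k = A + B·r^k with r = q/p = (3/5)/(2/5) = 3/2. Substitution satisfies the recurrence; boundary conditions give:
  u_k = (1 − r^k) / (1 − r^N) = (1 − (3/2)^4) / (1 − (3/2)^5) = 130/211.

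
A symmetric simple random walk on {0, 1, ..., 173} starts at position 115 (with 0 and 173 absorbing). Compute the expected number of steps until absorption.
E[τ | X_0 = 115] = 6670

Let v_k = E[τ | X_0 = k]. Boundary: v_0 = v_173 = 0. Recurrence: v_k = 1 + (v_{k-1} + v_{k+1})/2 for 1 ≤ k ≤ 172. The particular solution to v_k − (v_{k-1} + v_{k+1})/2 = 1 is v_k = −k^2. Adding homogeneous solution A + B k and matching boundaries gives v_k = k (173 − k). Substituting k = 115: v_115 = 115 · 58 = 6670.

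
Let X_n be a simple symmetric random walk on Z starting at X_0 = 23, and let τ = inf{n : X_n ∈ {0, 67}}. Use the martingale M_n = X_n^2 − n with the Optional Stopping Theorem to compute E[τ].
E[τ] = 1012

M_n = X_n^2 − n is a martingale (since E[X_{n+1}^2 | F_n] = X_n^2 + 1). By OST (τ has finite mean in a bounded region), E[M_τ] = E[M_0] = X_0^2 − 0 = 23^2 = 529. Also E[M_τ] = E[X_τ^2] − E[τ]. The walk exits at 0 or 67, with P(hit 67 first) = 23/67, so E[X_τ^2] = 67^2 · 23/67 + 0 = 1541. Thus E[τ] = E[X_τ^2] − E[M_τ] = 1541 − 529 = 1012 = 23(67 − 23) = 1012.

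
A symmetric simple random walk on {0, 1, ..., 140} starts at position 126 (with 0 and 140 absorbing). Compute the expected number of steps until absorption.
E[τ | X_0 = 126] = 1764

Let v_k = E[τ | X_0 = k]. Boundary: v_0 = v_140 = 0. Recurrence: v_k = 1 + (v_{k-1} + v_{k+1})/2 for 1 ≤ k ≤ 139. The particular solution to v_k − (v_{k-1} + v_{k+1})/2 = 1 is v_k = −k^2. Adding homogeneous solution A + B k and matching boundaries gives v_k = k (140 − k). Substituting k = 126: v_126 = 126 · 14 = 1764.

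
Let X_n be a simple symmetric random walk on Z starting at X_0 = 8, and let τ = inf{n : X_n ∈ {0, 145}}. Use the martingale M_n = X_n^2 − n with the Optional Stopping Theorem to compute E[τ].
E[τ] = 1096

M_n = X_n^2 − n is a martingale (since E[X_{n+1}^2 | F_n] = X_n^2 + 1). By OST (τ has finite mean in a bounded region), E[M_τ] = E[M_0] = X_0^2 − 0 = 8^2 = 64. Also E[M_τ] = E[X_τ^2] − E[τ]. The walk exits at 0 or 145, with P(hit 145 first) = 8/145, so E[X_τ^2] = 145^2 · 8/145 + 0 = 1160. Thus E[τ] = E[X_τ^2] − E[M_τ] = 1160 − 64 = 1096 = 8(145 − 8) = 1096.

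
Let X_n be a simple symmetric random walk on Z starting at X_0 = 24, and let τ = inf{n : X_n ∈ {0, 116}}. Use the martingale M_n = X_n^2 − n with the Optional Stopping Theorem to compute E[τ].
E[τ] = 2208

M_n = X_n^2 − n is a martingale (since E[X_{n+1}^2 | F_n] = X_n^2 + 1). By OST (τ has finite mean in a bounded region), E[M_τ] = E[M_0] = X_0^2 − 0 = 24^2 = 576. Also E[M_τ] = E[X_τ^2] − E[τ]. The walk exits at 0 or 116, with P(hit 116 first) = 24/116, so E[X_τ^2] = 116^2 · 24/116 + 0 = 2784. Thus E[τ] = E[X_τ^2] − E[M_τ] = 2784 − 576 = 2208 = 24(116 − 24) = 2208.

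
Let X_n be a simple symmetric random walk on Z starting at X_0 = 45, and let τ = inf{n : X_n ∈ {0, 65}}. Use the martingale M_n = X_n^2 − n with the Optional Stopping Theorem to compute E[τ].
E[τ] = 900

M_n = X_n^2 − n is a martingale (since E[X_{n+1}^2 | F_n] = X_n^2 + 1). By OST (τ has finite mean in a bounded region), E[M_τ] = E[M_0] = X_0^2 − 0 = 45^2 = 2025. Also E[M_τ] = E[X_τ^2] − E[τ]. The walk exits at 0 or 65, with P(hit 65 first) = 45/65, so E[X_τ^2] = 65^2 · 45/65 + 0 = 2925. Thus E[τ] = E[X_τ^2] − E[M_τ] = 2925 − 2025 = 900 = 45(65 − 45) = 900.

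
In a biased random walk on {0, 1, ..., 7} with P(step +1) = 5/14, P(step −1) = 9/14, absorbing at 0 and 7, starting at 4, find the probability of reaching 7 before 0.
P(hit 7 before 0) = (1 − (9/5)^4) / (1 − (9/5)^7) = 185500/1176211

Let u_k denote P(reach 7 before 0 | start at k). Boundary: u_0 = 0, u_7 = 1. Recurrence: u_k = 5/14·u_{k+1} + 9/14·u_{k-1} for 1 ≤ k ≤ 6. Try u_k = A + B·r^k with r = q/p = (9/14)/(5/14) = 9/5. Substitution satisfies the recurrence; boundary conditions give:
  u_k = (1 − r^k) / (1 − r^N) = (1 − (9/5)^4) / (1 − (9/5)^7) = 185500/1176211.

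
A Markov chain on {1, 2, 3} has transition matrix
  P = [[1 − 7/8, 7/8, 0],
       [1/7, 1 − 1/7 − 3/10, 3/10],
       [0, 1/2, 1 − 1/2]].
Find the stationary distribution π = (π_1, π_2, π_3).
π = (5/54, 245/432, 49/144)

This is a birth-death chain on three states, which satisfies detailed balance: π_1 · P_{12} = π_2 · P_{21} and π_2 · P_{23} = π_3 · P_{32}.
From π_1 · 7/8 = π_2 · 1/7: π_2/π_1 = (7/8)/(1/7) = 49/8.
From π_2 · 3/10 = π_3 · 1/2: π_3/π_2 = (3/10)/(1/2) = 3/5.
Take π_1 proportional to 1; then unnormalized π = (1, 49/8, 147/40). Normalize by dividing by the sum 54/5:
  π = (5/54, 245/432, 49/144).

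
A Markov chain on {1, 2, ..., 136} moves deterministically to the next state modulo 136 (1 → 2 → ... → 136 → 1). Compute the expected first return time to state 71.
E[T_71 | X_0 = 71] = 136

The chain cycles deterministically, so starting at state 71 it returns in exactly 136 steps. Equivalently, the stationary distribution is uniform π_j = 1/136 for every state j, so by Kac's formula E[T_71] = 1/π_71 = 136.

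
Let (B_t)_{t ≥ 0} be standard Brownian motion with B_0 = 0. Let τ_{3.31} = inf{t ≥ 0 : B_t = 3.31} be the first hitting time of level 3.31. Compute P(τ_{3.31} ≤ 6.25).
P(τ_{3.31} ≤ 6.25) = 2(1 − Φ(3.31/√6.25)) = 2(1 − Φ(1.3240)) ≈ 0.1855

By the reflection principle for standard BM, P(τ_b ≤ t) = 2 · P(B_t ≥ b). Since B_t ~ N(0, t), P(B_t ≥ 3.31) = 1 − Φ(3.31/√t) = 1 − Φ(3.31/√6.25) = 1 − Φ(1.3240) ≈ 0.09275. Doubling: P(τ_{3.31} ≤ 6.25) ≈ 2 · 0.09275 = 0.18550 ≈ 0.1855.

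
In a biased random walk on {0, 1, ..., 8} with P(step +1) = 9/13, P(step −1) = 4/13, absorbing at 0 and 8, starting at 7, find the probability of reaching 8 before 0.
P(hit 8 before 0) = (1 − (4/9)^7) / (1 − (4/9)^8) = 8579853/8596237

Let u_k denote P(reach 8 before 0 | start at k). Boundary: u_0 = 0, u_8 = 1. Recurrence: u_k = 9/13·u_{k+1} + 4/13·u_{k-1} for 1 ≤ k ≤ 7. Try u_k = A + B·r^k with r = q/p = (4/13)/(9/13) = 4/9. Substitution satisfies the recurrence; boundary conditions give:
  u_k = (1 − r^k) / (1 − r^N) = (1 − (4/9)^7) / (1 − (4/9)^8) = 8579853/8596237.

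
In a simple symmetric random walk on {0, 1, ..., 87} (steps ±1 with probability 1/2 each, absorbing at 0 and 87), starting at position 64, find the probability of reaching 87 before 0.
P(hit 87 before 0) = 64/87

Let u_k = P(hit 87 before 0 | start at k). Then u_0 = 0, u_87 = 1, and u_k = u_{k-1}/2 + u_{k+1}/2 for 1 ≤ k ≤ 86. This harmonic recurrence is solved by u_k = k/87, giving u_64 = 64/87.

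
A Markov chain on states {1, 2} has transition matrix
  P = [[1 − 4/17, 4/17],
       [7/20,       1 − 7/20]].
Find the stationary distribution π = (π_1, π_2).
π_1 = 119/199, π_2 = 80/199

Solve πP = π with π_1 + π_2 = 1. From πP = π: π_1 · (1 − 4/17) + π_2 · 7/20 = π_1 ⇒ π_2 · 7/20 = π_1 · 4/17 ⇒ π_2/π_1 = (4/17)/(7/20) = 80/119. Together with π_1 + π_2 = 1:
  π_1 = (7/20)/(4/17 + 7/20) = (7/20)/(199/340) = 119/199,
  π_2 = (4/17)/(4/17 + 7/20) = (4/17)/(199/340) = 80/199.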